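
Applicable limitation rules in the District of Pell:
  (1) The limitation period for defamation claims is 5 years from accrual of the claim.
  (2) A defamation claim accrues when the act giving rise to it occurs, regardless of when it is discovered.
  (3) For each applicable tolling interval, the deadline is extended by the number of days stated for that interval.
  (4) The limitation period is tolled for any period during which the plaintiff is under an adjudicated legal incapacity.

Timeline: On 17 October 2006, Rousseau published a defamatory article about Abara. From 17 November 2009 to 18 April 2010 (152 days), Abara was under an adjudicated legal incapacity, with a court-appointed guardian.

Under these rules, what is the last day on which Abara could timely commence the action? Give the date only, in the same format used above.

The claim accrued on 17 October 2006, when the wrongful act occurred.
5 years from 17 October 2006 is 17 October 2011.
The period was tolled for 152 days by the plaintiff's legal incapacity (17 November 2009 to 18 April 2010), pushing the deadline to 17 March 2012.

17 March 2012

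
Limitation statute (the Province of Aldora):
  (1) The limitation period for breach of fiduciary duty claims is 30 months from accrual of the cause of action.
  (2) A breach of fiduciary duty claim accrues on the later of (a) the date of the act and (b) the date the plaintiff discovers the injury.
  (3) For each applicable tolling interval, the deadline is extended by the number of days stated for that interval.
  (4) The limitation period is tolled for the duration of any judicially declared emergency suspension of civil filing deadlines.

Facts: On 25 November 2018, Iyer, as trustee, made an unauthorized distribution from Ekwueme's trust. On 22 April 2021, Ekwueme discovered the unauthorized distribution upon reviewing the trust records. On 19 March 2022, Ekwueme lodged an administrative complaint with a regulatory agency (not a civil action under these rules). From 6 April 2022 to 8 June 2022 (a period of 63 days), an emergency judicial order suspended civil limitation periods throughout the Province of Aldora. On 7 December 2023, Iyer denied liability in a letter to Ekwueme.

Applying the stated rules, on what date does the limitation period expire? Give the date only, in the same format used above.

24 December 2023

Taking the later of the act (25 November 2018) and discovery (22 April 2021), the claim accrued on 22 April 2021.
Adding the 30 months base period to 22 April 2021 gives a deadline of 22 October 2023, before any tolling.
The emergency suspension of filing deadlines from 6 April 2022 to 8 June 2022 tolled the period for 63 days, extending the deadline to 24 December 2023.
None of the other events listed affects the running of the period under the stated rules.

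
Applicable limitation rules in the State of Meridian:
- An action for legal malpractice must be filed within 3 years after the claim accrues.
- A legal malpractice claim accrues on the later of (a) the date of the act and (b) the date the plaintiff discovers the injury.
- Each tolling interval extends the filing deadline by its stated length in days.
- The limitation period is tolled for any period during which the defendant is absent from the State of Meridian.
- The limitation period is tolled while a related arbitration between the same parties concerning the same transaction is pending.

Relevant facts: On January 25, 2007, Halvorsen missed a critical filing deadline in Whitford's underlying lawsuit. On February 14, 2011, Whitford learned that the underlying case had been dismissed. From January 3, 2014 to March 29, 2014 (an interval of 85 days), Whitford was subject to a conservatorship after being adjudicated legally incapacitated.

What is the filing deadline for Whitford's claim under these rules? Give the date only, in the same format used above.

The claim accrued on February 14, 2011 — the later of the January 25, 2007 act and the February 14, 2011 discovery.
3 years from February 14, 2011 is February 14, 2014.
Although the plaintiff's incapacity ran from January 3, 2014 to March 29, 2014, the stated rules do not make that a tolling event, so it is disregarded.

February 14, 2014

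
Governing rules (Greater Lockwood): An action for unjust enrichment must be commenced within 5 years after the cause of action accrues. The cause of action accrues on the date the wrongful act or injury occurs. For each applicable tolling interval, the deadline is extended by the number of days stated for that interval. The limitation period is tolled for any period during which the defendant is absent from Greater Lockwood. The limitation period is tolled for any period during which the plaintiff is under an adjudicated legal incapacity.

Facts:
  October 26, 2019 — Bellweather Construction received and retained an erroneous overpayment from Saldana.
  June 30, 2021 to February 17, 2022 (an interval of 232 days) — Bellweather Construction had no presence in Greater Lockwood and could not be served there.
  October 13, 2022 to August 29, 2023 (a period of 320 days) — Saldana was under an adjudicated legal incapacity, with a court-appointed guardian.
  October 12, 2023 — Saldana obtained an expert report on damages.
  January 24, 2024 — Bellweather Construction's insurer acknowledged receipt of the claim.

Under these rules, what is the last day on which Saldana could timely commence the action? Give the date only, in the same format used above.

May 1, 2026

The cause of action accrued on October 26, 2019, the date of the act.
5 years from October 26, 2019 is October 26, 2024.
Because the defendant's absence from the jurisdiction ran from June 30, 2021 to February 17, 2022, the deadline is extended by 232 days to June 15, 2025.
The period was tolled for 320 days by the plaintiff's legal incapacity (October 13, 2022 to August 29, 2023), pushing the deadline to May 1, 2026.
The other events in the timeline have no effect on the limitation period under the stated rules.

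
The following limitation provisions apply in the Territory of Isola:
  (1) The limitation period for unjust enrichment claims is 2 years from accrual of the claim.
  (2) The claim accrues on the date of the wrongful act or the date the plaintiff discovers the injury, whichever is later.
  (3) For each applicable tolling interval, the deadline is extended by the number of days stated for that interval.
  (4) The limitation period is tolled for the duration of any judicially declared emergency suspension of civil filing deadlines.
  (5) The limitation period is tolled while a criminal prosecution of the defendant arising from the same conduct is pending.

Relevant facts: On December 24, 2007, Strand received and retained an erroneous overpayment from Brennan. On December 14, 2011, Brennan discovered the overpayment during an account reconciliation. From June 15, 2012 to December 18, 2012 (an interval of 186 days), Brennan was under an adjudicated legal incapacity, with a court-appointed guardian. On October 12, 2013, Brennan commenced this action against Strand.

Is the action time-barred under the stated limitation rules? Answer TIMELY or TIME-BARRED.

Because discovery on December 14, 2011 post-dates the December 24, 2007 act, accrual under the later-of rule falls on December 14, 2011.
2 years from December 14, 2011 is December 14, 2013.
The plaintiff's legal incapacity from June 15, 2012 to December 18, 2012 does not toll the period, because no stated rule makes the plaintiff's incapacity a tolling event.
The October 12, 2013 filing precedes the December 14, 2013 deadline; the claim is timely.

TIMELY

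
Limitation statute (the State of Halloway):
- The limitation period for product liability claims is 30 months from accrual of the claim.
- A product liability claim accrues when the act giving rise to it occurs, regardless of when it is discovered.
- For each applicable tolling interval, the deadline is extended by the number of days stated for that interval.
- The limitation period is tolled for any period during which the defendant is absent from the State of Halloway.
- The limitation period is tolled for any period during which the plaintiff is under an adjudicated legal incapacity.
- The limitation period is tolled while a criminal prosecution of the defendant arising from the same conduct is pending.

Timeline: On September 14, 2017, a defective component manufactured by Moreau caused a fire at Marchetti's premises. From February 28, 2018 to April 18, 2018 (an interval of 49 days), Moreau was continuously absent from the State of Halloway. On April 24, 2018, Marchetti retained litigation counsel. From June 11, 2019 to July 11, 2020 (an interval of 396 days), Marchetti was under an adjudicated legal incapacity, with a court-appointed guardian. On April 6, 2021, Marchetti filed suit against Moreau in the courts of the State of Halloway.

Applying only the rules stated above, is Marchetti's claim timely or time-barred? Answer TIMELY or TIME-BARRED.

The limitation period began to run on September 14, 2017.
30 months from September 14, 2017 is March 14, 2020.
The period was tolled for 49 days by the defendant's absence from the jurisdiction (February 28, 2018 to April 18, 2018), pushing the deadline to May 2, 2020.
The period was tolled for 396 days by the plaintiff's legal incapacity (June 11, 2019 to July 11, 2020), pushing the deadline to June 2, 2021.
The other events in the timeline have no effect on the limitation period under the stated rules.
The April 6, 2021 filing precedes the June 2, 2021 deadline; the claim is timely.

TIMELY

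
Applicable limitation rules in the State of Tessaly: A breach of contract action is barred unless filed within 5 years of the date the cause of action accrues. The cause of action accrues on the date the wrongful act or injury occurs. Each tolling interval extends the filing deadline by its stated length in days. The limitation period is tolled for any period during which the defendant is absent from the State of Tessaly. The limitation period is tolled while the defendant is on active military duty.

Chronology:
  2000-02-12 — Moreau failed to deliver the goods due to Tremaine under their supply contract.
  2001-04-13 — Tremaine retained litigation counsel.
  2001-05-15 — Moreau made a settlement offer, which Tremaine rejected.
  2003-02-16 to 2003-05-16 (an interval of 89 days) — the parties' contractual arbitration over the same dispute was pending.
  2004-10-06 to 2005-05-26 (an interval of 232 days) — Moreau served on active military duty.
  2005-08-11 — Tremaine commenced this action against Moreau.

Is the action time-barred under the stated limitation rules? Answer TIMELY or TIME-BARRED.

The limitation period began to run on 2000-02-12.
Adding the 5 years base period to 2000-02-12 gives a deadline of 2005-02-12, before any tolling.
The period was tolled for 232 days by the defendant's active military service (2004-10-06 to 2005-05-26), pushing the deadline to 2005-10-02.
Although a pending arbitration ran from 2003-02-16 to 2003-05-16, the stated rules do not make that a tolling event, so it is disregarded.
Nothing else in the chronology tolls or restarts the period.
Filing on 2005-08-11 beat the 2005-10-02 deadline — the action is timely.

TIMELY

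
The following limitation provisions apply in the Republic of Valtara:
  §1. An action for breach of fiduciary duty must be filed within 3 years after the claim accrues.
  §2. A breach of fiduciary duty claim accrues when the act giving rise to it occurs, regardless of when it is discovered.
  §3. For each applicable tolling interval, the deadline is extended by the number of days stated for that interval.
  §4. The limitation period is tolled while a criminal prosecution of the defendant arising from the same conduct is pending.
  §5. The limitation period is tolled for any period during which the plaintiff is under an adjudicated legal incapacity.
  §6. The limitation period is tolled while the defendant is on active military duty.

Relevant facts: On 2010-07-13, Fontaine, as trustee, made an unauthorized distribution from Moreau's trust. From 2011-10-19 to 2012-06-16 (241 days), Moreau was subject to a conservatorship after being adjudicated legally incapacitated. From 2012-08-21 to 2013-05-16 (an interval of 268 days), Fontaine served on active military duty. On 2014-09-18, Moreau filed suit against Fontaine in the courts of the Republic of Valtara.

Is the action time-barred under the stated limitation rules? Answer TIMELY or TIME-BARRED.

TIMELY

The limitation period began to run on 2010-07-13.
3 years from 2010-07-13 is 2013-07-13.
The period was tolled for 241 days by the plaintiff's legal incapacity (2011-10-19 to 2012-06-16), pushing the deadline to 2014-03-11.
The defendant's active military service from 2012-08-21 to 2013-05-16 tolled the period for 268 days, extending the deadline to 2014-12-04.
Moreau filed on 2014-09-18, before the 2014-12-04 deadline, so the action is timely.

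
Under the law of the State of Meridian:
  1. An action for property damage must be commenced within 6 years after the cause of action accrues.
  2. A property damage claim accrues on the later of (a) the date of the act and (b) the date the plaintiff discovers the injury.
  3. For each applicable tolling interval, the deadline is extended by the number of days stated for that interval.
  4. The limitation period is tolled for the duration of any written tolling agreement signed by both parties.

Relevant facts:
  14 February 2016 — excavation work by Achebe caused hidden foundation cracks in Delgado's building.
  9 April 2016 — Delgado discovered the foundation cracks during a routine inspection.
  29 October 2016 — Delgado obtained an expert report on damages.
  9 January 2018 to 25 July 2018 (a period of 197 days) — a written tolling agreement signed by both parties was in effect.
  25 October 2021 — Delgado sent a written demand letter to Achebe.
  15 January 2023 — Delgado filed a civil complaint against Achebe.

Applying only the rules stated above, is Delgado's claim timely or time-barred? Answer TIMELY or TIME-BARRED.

TIME-BARRED

Taking the later of the act (14 February 2016) and discovery (9 April 2016), the claim accrued on 9 April 2016.
6 years from 9 April 2016 is 9 April 2022.
Because the written tolling agreement ran from 9 January 2018 to 25 July 2018, the deadline is extended by 197 days to 23 October 2022.
Nothing else in the chronology tolls or restarts the period.
The 15 January 2023 filing falls after the 23 October 2022 deadline; the claim is time-barred.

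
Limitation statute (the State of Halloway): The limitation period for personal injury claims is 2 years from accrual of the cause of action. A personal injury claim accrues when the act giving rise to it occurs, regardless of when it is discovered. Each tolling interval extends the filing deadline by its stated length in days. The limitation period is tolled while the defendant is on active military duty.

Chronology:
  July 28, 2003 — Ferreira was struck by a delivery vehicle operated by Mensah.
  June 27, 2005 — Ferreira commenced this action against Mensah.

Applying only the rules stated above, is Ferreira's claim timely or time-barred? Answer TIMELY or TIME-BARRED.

The claim accrued on July 28, 2003, when the wrongful act occurred.
2 years from July 28, 2003 is July 28, 2005.
Ferreira filed on June 27, 2005, before the July 28, 2005 deadline, so the action is timely.

TIMELY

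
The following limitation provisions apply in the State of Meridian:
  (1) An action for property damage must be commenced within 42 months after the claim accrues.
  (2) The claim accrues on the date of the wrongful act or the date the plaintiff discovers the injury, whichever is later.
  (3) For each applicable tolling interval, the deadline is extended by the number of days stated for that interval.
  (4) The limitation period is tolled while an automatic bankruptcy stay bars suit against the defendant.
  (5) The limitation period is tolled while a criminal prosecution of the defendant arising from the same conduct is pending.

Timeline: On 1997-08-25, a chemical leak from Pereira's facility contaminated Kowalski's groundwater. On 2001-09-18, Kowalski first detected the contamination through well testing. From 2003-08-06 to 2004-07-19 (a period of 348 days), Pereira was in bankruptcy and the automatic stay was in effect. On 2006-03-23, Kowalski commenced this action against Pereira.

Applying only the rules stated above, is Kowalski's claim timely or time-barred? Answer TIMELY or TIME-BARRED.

Because discovery on 2001-09-18 post-dates the 1997-08-25 act, accrual under the later-of rule falls on 2001-09-18.
42 months from 2001-09-18 is 2005-03-18.
Because the automatic bankruptcy stay ran from 2003-08-06 to 2004-07-19, the deadline is extended by 348 days to 2006-03-01.
Filing on 2006-03-23 missed the 2006-03-01 deadline — the action is time-barred.

TIME-BARRED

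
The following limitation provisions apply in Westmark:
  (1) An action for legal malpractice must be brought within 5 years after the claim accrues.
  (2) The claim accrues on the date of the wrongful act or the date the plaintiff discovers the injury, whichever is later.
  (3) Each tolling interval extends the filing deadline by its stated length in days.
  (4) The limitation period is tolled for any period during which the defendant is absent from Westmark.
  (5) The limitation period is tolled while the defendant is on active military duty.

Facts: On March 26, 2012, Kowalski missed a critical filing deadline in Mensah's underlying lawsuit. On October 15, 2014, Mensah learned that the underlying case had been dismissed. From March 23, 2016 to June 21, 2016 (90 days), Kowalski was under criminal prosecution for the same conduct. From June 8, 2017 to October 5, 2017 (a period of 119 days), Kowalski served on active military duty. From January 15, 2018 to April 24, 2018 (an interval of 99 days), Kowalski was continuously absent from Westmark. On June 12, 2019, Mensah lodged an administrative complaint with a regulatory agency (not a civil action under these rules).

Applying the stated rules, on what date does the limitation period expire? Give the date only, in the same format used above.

The claim accrued on October 15, 2014 — the later of the March 26, 2012 act and the October 15, 2014 discovery.
The untolled deadline — 5 years after October 15, 2014 — is October 15, 2019.
The period was tolled for 119 days by the defendant's active military service (June 8, 2017 to October 5, 2017), pushing the deadline to February 11, 2020.
The period was tolled for 99 days by the defendant's absence from the jurisdiction (January 15, 2018 to April 24, 2018), pushing the deadline to May 20, 2020.
Although a criminal prosecution ran from March 23, 2016 to June 21, 2016, the stated rules do not make that a tolling event, so it is disregarded.
None of the other events listed affects the running of the period under the stated rules.

May 20, 2020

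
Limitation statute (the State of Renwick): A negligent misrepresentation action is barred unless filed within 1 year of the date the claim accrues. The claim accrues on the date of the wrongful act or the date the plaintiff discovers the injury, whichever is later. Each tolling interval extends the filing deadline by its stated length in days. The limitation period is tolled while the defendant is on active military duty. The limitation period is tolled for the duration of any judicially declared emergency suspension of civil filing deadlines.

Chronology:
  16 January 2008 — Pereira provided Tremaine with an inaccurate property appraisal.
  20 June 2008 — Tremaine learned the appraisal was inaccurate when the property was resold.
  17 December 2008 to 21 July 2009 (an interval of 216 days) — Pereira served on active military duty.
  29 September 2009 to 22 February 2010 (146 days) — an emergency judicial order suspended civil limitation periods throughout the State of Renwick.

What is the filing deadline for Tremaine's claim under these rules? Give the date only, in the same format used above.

17 June 2010

Because discovery on 20 June 2008 post-dates the 16 January 2008 act, accrual under the later-of rule falls on 20 June 2008.
The untolled deadline — 1 year after 20 June 2008 — is 20 June 2009.
Because the defendant's active military service ran from 17 December 2008 to 21 July 2009, the deadline is extended by 216 days to 22 January 2010.
Because the emergency suspension of filing deadlines ran from 29 September 2009 to 22 February 2010, the deadline is extended by 146 days to 17 June 2010.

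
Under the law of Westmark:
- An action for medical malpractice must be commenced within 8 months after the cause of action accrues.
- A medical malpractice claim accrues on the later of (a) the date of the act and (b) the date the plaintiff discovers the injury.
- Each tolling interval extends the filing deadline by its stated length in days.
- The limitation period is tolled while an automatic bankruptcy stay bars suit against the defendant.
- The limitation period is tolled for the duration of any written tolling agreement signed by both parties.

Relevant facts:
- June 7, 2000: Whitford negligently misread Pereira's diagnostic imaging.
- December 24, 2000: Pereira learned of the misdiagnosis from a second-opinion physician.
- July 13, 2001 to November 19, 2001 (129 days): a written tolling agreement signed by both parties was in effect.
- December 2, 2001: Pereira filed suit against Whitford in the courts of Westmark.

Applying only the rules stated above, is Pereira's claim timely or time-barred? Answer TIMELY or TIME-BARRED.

Because discovery on December 24, 2000 post-dates the June 7, 2000 act, accrual under the later-of rule falls on December 24, 2000.
Adding the 8 months base period to December 24, 2000 gives a deadline of August 24, 2001, before any tolling.
The written tolling agreement from July 13, 2001 to November 19, 2001 tolled the period for 129 days, extending the deadline to December 31, 2001.
Filing on December 2, 2001 beat the December 31, 2001 deadline — the action is timely.

TIMELY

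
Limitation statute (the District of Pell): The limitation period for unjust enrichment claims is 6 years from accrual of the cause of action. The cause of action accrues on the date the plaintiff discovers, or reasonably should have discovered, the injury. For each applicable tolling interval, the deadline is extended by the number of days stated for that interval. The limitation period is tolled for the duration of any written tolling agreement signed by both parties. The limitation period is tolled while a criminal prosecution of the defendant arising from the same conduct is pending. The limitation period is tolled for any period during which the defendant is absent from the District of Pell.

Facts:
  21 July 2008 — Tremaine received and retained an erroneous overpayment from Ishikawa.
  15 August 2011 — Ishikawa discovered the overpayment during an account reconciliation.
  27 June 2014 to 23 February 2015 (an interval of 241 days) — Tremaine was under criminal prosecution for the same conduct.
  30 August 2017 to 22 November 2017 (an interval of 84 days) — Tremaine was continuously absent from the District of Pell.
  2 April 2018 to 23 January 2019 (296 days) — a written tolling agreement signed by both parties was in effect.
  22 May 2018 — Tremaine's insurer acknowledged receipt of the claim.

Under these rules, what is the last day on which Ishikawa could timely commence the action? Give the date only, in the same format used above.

Under the discovery rule, the claim accrued on 15 August 2011, when Ishikawa discovered the injury — not on the 21 July 2008 date of the underlying act.
6 years from 15 August 2011 is 15 August 2017.
The pending criminal prosecution from 27 June 2014 to 23 February 2015 tolled the period for 241 days, extending the deadline to 13 April 2018.
The period was tolled for 84 days by the defendant's absence from the jurisdiction (30 August 2017 to 22 November 2017), pushing the deadline to 6 July 2018.
The written tolling agreement from 2 April 2018 to 23 January 2019 tolled the period for 296 days, extending the deadline to 28 April 2019.
The other events in the timeline have no effect on the limitation period under the stated rules.

28 April 2019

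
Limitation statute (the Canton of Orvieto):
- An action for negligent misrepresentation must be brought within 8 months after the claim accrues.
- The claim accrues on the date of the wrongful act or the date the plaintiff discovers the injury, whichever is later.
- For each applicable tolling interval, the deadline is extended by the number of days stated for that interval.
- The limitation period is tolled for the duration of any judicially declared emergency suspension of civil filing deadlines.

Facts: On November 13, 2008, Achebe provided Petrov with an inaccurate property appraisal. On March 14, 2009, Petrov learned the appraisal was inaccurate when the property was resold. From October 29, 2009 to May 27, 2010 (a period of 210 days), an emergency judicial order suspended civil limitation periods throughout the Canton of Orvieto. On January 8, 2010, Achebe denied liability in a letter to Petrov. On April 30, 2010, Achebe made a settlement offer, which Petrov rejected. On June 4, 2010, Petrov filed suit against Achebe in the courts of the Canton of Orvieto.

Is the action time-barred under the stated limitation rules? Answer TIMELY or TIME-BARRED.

Taking the later of the act (November 13, 2008) and discovery (March 14, 2009), the claim accrued on March 14, 2009.
The untolled deadline — 8 months after March 14, 2009 — is November 14, 2009.
The emergency suspension of filing deadlines from October 29, 2009 to May 27, 2010 tolled the period for 210 days, extending the deadline to June 12, 2010.
Nothing else in the chronology tolls or restarts the period.
Filing on June 4, 2010 beat the June 12, 2010 deadline — the action is timely.

TIMELY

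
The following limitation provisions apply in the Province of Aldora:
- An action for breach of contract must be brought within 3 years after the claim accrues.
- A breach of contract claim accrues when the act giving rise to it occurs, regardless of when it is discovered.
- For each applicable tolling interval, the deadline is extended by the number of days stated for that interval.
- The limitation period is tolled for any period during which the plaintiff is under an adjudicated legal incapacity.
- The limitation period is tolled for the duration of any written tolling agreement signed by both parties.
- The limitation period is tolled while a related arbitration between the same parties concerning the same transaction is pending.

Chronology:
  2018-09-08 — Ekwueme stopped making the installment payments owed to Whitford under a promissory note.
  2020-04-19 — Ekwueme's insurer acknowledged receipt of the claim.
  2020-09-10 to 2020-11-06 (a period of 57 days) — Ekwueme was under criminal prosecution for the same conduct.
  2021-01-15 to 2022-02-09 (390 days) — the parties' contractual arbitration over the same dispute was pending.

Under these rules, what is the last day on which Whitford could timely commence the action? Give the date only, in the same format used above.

2022-10-03

The claim accrued on 2018-09-08, when the wrongful act occurred.
Adding the 3 years base period to 2018-09-08 gives a deadline of 2021-09-08, before any tolling.
The period was tolled for 390 days by the pending related arbitration (2021-01-15 to 2022-02-09), pushing the deadline to 2022-10-03.
The pending criminal prosecution from 2020-09-10 to 2020-11-06 does not toll the period, because no stated rule makes a criminal prosecution a tolling event.
The other events in the timeline have no effect on the limitation period under the stated rules.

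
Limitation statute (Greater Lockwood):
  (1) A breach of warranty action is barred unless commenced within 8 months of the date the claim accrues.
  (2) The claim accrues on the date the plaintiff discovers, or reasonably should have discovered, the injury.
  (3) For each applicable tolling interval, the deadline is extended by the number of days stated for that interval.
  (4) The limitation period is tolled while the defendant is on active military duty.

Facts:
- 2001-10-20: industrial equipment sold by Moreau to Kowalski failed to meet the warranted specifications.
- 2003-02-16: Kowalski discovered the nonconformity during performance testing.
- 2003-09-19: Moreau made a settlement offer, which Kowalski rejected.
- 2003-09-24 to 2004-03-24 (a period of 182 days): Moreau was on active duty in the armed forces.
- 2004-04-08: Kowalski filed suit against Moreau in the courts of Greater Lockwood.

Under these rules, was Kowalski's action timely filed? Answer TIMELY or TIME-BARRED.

TIMELY

The claim did not accrue until Kowalski discovered the injury on 2003-02-16; the 2001-10-20 act date does not start the clock under the stated rule.
8 months from 2003-02-16 is 2003-10-16.
Because the defendant's active military service ran from 2003-09-24 to 2004-03-24, the deadline is extended by 182 days to 2004-04-15.
Nothing else in the chronology tolls or restarts the period.
Kowalski filed on 2004-04-08, before the 2004-04-15 deadline, so the action is timely.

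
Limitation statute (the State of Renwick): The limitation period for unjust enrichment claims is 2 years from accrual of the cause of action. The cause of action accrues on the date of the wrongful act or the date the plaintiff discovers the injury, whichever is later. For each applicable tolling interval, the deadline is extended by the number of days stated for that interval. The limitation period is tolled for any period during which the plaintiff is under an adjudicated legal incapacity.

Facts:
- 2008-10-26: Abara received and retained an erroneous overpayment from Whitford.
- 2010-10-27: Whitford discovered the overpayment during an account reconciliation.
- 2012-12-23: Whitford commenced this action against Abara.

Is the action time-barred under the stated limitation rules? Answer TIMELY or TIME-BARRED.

TIME-BARRED

Because discovery on 2010-10-27 post-dates the 2008-10-26 act, accrual under the later-of rule falls on 2010-10-27.
Adding the 2 years base period to 2010-10-27 gives a deadline of 2012-10-27, before any tolling.
The 2012-12-23 filing falls after the 2012-10-27 deadline; the claim is time-barred.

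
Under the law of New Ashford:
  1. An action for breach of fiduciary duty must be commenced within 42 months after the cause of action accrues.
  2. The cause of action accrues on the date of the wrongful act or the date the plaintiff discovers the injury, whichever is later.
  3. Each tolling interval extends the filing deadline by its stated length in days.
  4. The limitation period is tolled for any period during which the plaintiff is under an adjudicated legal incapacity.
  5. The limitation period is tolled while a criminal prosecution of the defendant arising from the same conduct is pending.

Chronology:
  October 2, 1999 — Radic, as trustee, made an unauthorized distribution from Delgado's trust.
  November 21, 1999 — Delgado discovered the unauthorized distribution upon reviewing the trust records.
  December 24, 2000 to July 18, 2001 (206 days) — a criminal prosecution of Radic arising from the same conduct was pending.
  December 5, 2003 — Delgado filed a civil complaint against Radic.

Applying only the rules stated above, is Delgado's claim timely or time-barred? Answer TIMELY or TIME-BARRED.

The claim accrued on November 21, 1999 — the later of the October 2, 1999 act and the November 21, 1999 discovery.
Adding the 42 months base period to November 21, 1999 gives a deadline of May 21, 2003, before any tolling.
The period was tolled for 206 days by the pending criminal prosecution (December 24, 2000 to July 18, 2001), pushing the deadline to December 13, 2003.
Delgado filed on December 5, 2003, before the December 13, 2003 deadline, so the action is timely.

TIMELY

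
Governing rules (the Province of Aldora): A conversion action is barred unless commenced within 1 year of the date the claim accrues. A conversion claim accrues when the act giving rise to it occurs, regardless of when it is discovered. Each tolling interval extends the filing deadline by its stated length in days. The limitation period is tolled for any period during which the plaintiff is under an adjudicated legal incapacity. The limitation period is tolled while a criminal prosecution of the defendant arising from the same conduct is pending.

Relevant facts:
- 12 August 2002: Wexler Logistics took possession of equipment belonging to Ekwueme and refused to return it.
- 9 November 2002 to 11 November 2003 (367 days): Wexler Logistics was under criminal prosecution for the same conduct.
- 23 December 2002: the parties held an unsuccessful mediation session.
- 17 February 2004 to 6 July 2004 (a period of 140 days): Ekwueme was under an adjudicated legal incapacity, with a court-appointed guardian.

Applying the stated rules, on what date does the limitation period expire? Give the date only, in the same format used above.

The claim accrued on 12 August 2002, when the wrongful act occurred.
Adding the 1 year base period to 12 August 2002 gives a deadline of 12 August 2003, before any tolling.
The period was tolled for 367 days by the pending criminal prosecution (9 November 2002 to 11 November 2003), pushing the deadline to 13 August 2004.
The plaintiff's legal incapacity from 17 February 2004 to 6 July 2004 tolled the period for 140 days, extending the deadline to 31 December 2004.
None of the other events listed affects the running of the period under the stated rules.

31 December 2004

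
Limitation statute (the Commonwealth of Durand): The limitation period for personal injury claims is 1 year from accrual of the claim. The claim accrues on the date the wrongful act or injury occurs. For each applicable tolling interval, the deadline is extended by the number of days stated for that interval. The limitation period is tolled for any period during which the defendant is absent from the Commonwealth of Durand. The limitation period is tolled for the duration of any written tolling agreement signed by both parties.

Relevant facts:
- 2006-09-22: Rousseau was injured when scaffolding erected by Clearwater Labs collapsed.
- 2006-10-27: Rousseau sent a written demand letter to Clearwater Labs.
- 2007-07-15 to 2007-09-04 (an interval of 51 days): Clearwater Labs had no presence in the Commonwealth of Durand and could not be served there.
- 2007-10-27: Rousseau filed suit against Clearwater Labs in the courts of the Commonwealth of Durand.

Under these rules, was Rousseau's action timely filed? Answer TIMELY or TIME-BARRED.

The claim accrued on 2006-09-22, when the wrongful act occurred.
1 year from 2006-09-22 is 2007-09-22.
The period was tolled for 51 days by the defendant's absence from the jurisdiction (2007-07-15 to 2007-09-04), pushing the deadline to 2007-11-12.
Nothing else in the chronology tolls or restarts the period.
The 2007-10-27 filing precedes the 2007-11-12 deadline; the claim is timely.

TIMELY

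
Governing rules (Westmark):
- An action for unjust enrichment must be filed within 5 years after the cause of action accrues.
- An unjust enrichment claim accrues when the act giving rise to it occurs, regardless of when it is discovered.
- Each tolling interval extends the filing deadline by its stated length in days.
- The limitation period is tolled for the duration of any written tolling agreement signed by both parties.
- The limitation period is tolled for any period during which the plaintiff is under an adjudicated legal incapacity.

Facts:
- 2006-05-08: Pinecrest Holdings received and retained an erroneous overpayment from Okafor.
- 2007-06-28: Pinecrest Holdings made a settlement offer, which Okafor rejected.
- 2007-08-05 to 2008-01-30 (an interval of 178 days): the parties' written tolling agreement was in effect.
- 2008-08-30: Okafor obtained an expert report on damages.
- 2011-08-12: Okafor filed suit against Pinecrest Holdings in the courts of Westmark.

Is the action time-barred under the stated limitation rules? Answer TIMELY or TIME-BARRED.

The cause of action accrued on 2006-05-08, the date of the act.
Adding the 5 years base period to 2006-05-08 gives a deadline of 2011-05-08, before any tolling.
The written tolling agreement from 2007-08-05 to 2008-01-30 tolled the period for 178 days, extending the deadline to 2011-11-02.
Nothing else in the chronology tolls or restarts the period.
The 2011-08-12 filing precedes the 2011-11-02 deadline; the claim is timely.

TIMELY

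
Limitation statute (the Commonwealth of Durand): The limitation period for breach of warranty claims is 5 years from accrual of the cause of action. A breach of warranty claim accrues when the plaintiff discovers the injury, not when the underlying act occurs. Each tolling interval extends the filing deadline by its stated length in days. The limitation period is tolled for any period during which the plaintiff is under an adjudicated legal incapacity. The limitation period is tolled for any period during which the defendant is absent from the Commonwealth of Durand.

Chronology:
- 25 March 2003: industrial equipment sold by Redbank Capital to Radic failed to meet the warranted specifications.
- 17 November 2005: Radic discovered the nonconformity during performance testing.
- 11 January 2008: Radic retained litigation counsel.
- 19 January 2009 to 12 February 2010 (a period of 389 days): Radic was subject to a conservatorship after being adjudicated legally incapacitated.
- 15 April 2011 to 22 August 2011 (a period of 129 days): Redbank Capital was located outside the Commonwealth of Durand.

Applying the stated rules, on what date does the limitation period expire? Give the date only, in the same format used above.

18 April 2012

The claim did not accrue until Radic discovered the injury on 17 November 2005; the 25 March 2003 act date does not start the clock under the stated rule.
Adding the 5 years base period to 17 November 2005 gives a deadline of 17 November 2010, before any tolling.
Because the plaintiff's legal incapacity ran from 19 January 2009 to 12 February 2010, the deadline is extended by 389 days to 11 December 2011.
Because the defendant's absence from the jurisdiction ran from 15 April 2011 to 22 August 2011, the deadline is extended by 129 days to 18 April 2012.
None of the other events listed affects the running of the period under the stated rules.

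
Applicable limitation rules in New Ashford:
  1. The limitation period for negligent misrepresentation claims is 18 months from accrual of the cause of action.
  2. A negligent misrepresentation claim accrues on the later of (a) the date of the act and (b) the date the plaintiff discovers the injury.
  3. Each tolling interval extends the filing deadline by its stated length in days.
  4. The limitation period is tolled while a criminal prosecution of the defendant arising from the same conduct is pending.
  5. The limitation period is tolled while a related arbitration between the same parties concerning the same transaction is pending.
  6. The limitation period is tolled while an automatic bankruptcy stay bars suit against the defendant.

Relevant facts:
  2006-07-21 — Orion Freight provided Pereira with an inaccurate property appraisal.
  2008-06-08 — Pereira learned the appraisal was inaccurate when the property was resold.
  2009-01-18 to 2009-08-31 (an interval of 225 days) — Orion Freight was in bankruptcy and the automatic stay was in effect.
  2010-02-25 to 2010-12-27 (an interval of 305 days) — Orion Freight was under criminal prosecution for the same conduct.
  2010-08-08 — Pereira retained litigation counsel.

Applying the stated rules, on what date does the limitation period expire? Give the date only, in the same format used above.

2011-05-22

Because discovery on 2008-06-08 post-dates the 2006-07-21 act, accrual under the later-of rule falls on 2008-06-08.
Adding the 18 months base period to 2008-06-08 gives a deadline of 2009-12-08, before any tolling.
Because the automatic bankruptcy stay ran from 2009-01-18 to 2009-08-31, the deadline is extended by 225 days to 2010-07-21.
The pending criminal prosecution from 2010-02-25 to 2010-12-27 tolled the period for 305 days, extending the deadline to 2011-05-22.
Nothing else in the chronology tolls or restarts the period.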